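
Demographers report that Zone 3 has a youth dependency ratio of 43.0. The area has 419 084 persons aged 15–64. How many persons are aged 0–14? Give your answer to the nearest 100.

Youth dependency ratio = youth / working-age × 100
43.0 = Y / 419 084 × 100
⇒ 180 200

Aged 0–14: 180 200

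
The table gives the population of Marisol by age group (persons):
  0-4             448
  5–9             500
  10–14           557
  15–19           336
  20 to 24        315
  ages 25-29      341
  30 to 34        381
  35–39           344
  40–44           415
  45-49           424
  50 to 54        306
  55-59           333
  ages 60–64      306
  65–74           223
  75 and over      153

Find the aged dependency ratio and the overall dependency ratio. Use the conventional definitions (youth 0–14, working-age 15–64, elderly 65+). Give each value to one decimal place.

0–14: 448 + 500 + 557 = 1505
15–64: 336 + 315 + 341 + 381 + 344 + 415 + 424 + 306 + 333 + 306 = 3501
65+: 223 + 153 = 376
Old-age dependency ratio = 376 / 3501 × 100 = 10.7
Total dependency ratio = (1505 + 376) / 3501 × 100 = 1881 / 3501 × 100 = 53.7

Old-age dependency ratio: 10.7
Total dependency ratio: 53.7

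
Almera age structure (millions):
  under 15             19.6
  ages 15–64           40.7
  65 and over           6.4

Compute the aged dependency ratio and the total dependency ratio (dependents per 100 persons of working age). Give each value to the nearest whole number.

Old-age dependency ratio: 16
Total dependency ratio: 64

Old-age dependency ratio = 6.4 / 40.7 × 100 = 16
Total dependency ratio = (19.6 + 6.4) / 40.7 × 100 = 26.0 / 40.7 × 100 = 64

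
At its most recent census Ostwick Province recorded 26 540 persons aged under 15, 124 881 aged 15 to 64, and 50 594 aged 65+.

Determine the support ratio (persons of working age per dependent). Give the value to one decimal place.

Support ratio = 124 881 / (26 540 + 50 594) = 124 881 / 77 134 = 1.6

Support ratio: 1.6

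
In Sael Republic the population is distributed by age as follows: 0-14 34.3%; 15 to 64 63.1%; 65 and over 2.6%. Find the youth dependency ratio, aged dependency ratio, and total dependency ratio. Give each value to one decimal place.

Youth dependency ratio = 34.3 / 63.1 × 100 = 54.4
Old-age dependency ratio = 2.6 / 63.1 × 100 = 4.1
Total dependency ratio = (34.3 + 2.6) / 63.1 × 100 = 36.9 / 63.1 × 100 = 58.5

Youth dependency ratio: 54.4
Old-age dependency ratio: 4.1
Total dependency ratio: 58.5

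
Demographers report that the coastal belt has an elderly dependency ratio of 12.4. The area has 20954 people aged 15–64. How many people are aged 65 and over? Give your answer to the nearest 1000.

Aged 65 and over: 3000

Old-age dependency ratio = elderly / working-age × 100
12.4 = E / 20954 × 100
⇒ 3000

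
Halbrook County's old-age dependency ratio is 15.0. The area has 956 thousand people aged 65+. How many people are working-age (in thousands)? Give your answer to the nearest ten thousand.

Working-age: 6370

Old-age dependency ratio = elderly / working-age × 100
15.0 = 956 / W × 100
⇒ 6370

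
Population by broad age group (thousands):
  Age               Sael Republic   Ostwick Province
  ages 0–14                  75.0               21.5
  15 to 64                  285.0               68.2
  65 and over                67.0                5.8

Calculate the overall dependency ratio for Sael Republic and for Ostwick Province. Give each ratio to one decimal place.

Sael Republic: 49.8
Ostwick Province: 40.0

Sael Republic: (75.0 + 67.0) / 285.0 × 100 = 142.0 / 285.0 × 100 = 49.8
Ostwick Province: (21.5 + 5.8) / 68.2 × 100 = 27.3 / 68.2 × 100 = 40.0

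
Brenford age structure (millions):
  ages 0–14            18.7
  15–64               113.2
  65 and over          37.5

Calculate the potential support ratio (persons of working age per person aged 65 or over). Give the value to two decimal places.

Potential support ratio: 3.02

Potential support ratio = 113.2 / 37.5 = 3.02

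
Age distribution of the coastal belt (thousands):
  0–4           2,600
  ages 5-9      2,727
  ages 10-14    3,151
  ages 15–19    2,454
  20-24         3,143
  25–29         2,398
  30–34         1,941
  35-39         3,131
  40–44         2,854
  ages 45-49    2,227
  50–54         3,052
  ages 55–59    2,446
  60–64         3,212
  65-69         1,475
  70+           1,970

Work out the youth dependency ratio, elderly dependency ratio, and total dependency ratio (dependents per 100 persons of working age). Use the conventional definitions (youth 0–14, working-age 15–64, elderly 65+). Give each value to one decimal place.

Youth dependency ratio: 31.6
Old-age dependency ratio: 12.8
Total dependency ratio: 44.4

0–14: 2,600 + 2,727 + 3,151 = 8,478
15–64: 2,454 + 3,143 + 2,398 + 1,941 + 3,131 + 2,854 + 2,227 + 3,052 + 2,446 + 3,212 = 26,858
65+: 1,475 + 1,970 = 3,445
Youth dependency ratio = 8,478 / 26,858 × 100 = 31.6
Old-age dependency ratio = 3,445 / 26,858 × 100 = 12.8
Total dependency ratio = (8,478 + 3,445) / 26,858 × 100 = 11,923 / 26,858 × 100 = 44.4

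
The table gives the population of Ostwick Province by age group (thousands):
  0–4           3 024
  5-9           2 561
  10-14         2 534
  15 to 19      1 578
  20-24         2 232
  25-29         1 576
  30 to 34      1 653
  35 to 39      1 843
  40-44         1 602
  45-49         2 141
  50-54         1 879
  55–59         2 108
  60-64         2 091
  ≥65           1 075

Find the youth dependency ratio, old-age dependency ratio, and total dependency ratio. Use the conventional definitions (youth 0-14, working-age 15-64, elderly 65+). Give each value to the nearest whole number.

Youth dependency ratio: 43
Old-age dependency ratio: 6
Total dependency ratio: 49

0–14: 3 024 + 2 561 + 2 534 = 8 119
15–64: 1 578 + 2 232 + 1 576 + 1 653 + 1 843 + 1 602 + 2 141 + 1 879 + 2 108 + 2 091 = 18 703
65+: 1 075
Youth dependency ratio = 8 119 / 18 703 × 100 = 43
Old-age dependency ratio = 1 075 / 18 703 × 100 = 6
Total dependency ratio = (8 119 + 1 075) / 18 703 × 100 = 9 194 / 18 703 × 100 = 49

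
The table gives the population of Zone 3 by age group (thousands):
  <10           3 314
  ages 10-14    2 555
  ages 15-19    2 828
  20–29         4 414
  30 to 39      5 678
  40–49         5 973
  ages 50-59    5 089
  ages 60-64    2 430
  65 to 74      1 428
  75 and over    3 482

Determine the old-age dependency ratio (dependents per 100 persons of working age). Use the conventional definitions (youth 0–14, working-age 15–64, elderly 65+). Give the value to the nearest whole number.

Old-age dependency ratio: 19

0–14: 3 314 + 2 555 = 5 869
15–64: 2 828 + 4 414 + 5 678 + 5 973 + 5 089 + 2 430 = 26 412
65+: 1 428 + 3 482 = 4 910
Old-age dependency ratio = 4 910 / 26 412 × 100 = 19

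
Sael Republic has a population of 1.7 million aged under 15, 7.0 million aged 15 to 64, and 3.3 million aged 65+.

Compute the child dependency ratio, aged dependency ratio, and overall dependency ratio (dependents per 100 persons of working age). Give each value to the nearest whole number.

Youth dependency ratio: 24
Old-age dependency ratio: 47
Total dependency ratio: 71

Youth dependency ratio = 1.7 / 7.0 × 100 = 24
Old-age dependency ratio = 3.3 / 7.0 × 100 = 47
Total dependency ratio = (1.7 + 3.3) / 7.0 × 100 = 5.0 / 7.0 × 100 = 71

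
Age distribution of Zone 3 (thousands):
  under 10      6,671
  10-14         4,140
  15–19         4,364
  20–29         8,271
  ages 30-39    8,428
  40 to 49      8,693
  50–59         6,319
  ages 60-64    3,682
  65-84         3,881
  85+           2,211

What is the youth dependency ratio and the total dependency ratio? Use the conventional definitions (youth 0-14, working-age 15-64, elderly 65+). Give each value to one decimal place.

0–14: 6,671 + 4,140 = 10,811
15–64: 4,364 + 8,271 + 8,428 + 8,693 + 6,319 + 3,682 = 39,757
65+: 3,881 + 2,211 = 6,092
Youth dependency ratio = 10,811 / 39,757 × 100 = 27.2
Total dependency ratio = (10,811 + 6,092) / 39,757 × 100 = 16,903 / 39,757 × 100 = 42.5

Youth dependency ratio: 27.2
Total dependency ratio: 42.5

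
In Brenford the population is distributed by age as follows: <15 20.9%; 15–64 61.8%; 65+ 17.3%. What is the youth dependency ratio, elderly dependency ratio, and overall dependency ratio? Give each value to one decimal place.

Youth dependency ratio = 20.9 / 61.8 × 100 = 33.8
Old-age dependency ratio = 17.3 / 61.8 × 100 = 28.0
Total dependency ratio = (20.9 + 17.3) / 61.8 × 100 = 38.2 / 61.8 × 100 = 61.8

Youth dependency ratio: 33.8
Old-age dependency ratio: 28.0
Total dependency ratio: 61.8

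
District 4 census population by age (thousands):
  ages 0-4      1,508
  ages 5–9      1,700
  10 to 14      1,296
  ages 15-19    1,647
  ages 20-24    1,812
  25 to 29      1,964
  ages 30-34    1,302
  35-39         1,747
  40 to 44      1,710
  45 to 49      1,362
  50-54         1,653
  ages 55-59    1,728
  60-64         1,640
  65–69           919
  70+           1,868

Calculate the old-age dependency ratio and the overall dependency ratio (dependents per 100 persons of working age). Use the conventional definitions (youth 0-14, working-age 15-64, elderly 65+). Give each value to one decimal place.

0–14: 1,508 + 1,700 + 1,296 = 4,504
15–64: 1,647 + 1,812 + 1,964 + 1,302 + 1,747 + 1,710 + 1,362 + 1,653 + 1,728 + 1,640 = 16,565
65+: 919 + 1,868 = 2,787
Old-age dependency ratio = 2,787 / 16,565 × 100 = 16.8
Total dependency ratio = (4,504 + 2,787) / 16,565 × 100 = 7,291 / 16,565 × 100 = 44.0

Old-age dependency ratio: 16.8
Total dependency ratio: 44.0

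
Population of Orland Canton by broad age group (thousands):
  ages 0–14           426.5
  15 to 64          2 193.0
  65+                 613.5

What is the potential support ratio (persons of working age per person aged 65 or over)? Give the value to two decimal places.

Potential support ratio = 2 193.0 / 613.5 = 3.57

Potential support ratio: 3.57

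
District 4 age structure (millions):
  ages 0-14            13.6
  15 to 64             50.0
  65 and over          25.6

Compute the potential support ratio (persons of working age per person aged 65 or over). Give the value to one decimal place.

Potential support ratio = 50.0 / 25.6 = 2.0

Potential support ratio: 2.0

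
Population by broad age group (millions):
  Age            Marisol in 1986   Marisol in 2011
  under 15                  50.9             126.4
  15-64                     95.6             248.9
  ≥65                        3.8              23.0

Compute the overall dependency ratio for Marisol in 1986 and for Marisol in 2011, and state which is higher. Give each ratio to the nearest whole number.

Marisol in 1986: (50.9 + 3.8) / 95.6 × 100 = 54.7 / 95.6 × 100 = 57
Marisol in 2011: (126.4 + 23.0) / 248.9 × 100 = 149.4 / 248.9 × 100 = 60

Marisol in 1986: 57
Marisol in 2011: 60
Higher: Marisol in 2011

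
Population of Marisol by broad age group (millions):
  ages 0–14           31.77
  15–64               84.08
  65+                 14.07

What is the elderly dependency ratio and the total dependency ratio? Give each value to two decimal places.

Old-age dependency ratio: 16.73
Total dependency ratio: 54.52

Old-age dependency ratio = 14.07 / 84.08 × 100 = 16.73
Total dependency ratio = (31.77 + 14.07) / 84.08 × 100 = 45.84 / 84.08 × 100 = 54.52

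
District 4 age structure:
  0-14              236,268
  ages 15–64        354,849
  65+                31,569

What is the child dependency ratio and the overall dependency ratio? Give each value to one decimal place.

Youth dependency ratio: 66.6
Total dependency ratio: 75.5

Youth dependency ratio = 236,268 / 354,849 × 100 = 66.6
Total dependency ratio = (236,268 + 31,569) / 354,849 × 100 = 267,837 / 354,849 × 100 = 75.5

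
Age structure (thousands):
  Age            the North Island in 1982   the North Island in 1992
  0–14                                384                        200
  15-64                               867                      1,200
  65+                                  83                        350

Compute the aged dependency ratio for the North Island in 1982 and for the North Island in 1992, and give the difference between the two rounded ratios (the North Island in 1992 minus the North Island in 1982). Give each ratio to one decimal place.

the North Island in 1982: 9.6
the North Island in 1992: 29.2
Difference: +19.6

the North Island in 1982: 83 / 867 × 100 = 9.6
the North Island in 1992: 350 / 1,200 × 100 = 29.2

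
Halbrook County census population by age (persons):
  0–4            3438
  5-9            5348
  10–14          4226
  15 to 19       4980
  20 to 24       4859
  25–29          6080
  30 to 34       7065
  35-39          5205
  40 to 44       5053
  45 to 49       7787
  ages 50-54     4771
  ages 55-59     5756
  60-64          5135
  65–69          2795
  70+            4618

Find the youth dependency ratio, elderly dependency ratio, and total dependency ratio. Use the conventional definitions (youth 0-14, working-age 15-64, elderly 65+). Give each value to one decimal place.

0–14: 3438 + 5348 + 4226 = 13012
15–64: 4980 + 4859 + 6080 + 7065 + 5205 + 5053 + 7787 + 4771 + 5756 + 5135 = 56691
65+: 2795 + 4618 = 7413
Youth dependency ratio = 13012 / 56691 × 100 = 23.0
Old-age dependency ratio = 7413 / 56691 × 100 = 13.1
Total dependency ratio = (13012 + 7413) / 56691 × 100 = 20425 / 56691 × 100 = 36.0

Youth dependency ratio: 23.0
Old-age dependency ratio: 13.1
Total dependency ratio: 36.0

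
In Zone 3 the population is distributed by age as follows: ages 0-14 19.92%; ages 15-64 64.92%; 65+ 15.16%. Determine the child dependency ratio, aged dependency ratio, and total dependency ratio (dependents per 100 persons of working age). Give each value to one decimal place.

Youth dependency ratio = 19.92 / 64.92 × 100 = 30.7
Old-age dependency ratio = 15.16 / 64.92 × 100 = 23.4
Total dependency ratio = (19.92 + 15.16) / 64.92 × 100 = 35.08 / 64.92 × 100 = 54.0

Youth dependency ratio: 30.7
Old-age dependency ratio: 23.4
Total dependency ratio: 54.0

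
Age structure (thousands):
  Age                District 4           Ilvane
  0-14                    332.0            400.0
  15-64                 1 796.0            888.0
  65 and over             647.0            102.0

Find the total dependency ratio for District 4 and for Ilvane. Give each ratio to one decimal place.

District 4: 54.5
Ilvane: 56.5

District 4: (332.0 + 647.0) / 1 796.0 × 100 = 979.0 / 1 796.0 × 100 = 54.5
Ilvane: (400.0 + 102.0) / 888.0 × 100 = 502.0 / 888.0 × 100 = 56.5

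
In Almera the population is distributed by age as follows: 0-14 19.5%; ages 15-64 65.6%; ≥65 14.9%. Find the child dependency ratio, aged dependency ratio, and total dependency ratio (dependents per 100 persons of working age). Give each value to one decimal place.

Youth dependency ratio = 19.5 / 65.6 × 100 = 29.7
Old-age dependency ratio = 14.9 / 65.6 × 100 = 22.7
Total dependency ratio = (19.5 + 14.9) / 65.6 × 100 = 34.4 / 65.6 × 100 = 52.4

Youth dependency ratio: 29.7
Old-age dependency ratio: 22.7
Total dependency ratio: 52.4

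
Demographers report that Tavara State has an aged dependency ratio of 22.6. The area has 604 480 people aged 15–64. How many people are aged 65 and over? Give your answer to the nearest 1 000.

Aged 65 and over: 137 000

Old-age dependency ratio = elderly / working-age × 100
22.6 = E / 604 480 × 100
⇒ 137 000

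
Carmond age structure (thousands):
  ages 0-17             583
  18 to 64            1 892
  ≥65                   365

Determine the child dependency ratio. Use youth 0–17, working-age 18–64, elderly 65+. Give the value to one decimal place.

Youth dependency ratio: 30.8

Youth dependency ratio = 583 / 1 892 × 100 = 30.8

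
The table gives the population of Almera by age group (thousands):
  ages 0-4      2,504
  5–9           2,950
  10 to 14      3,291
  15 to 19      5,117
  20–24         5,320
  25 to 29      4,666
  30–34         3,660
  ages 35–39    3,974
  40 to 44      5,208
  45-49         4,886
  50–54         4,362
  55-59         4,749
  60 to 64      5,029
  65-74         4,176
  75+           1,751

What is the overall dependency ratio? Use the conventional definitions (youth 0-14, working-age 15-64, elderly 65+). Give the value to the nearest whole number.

0–14: 2,504 + 2,950 + 3,291 = 8,745
15–64: 5,117 + 5,320 + 4,666 + 3,660 + 3,974 + 5,208 + 4,886 + 4,362 + 4,749 + 5,029 = 46,971
65+: 4,176 + 1,751 = 5,927
Total dependency ratio = (8,745 + 5,927) / 46,971 × 100 = 14,672 / 46,971 × 100 = 31

Total dependency ratio: 31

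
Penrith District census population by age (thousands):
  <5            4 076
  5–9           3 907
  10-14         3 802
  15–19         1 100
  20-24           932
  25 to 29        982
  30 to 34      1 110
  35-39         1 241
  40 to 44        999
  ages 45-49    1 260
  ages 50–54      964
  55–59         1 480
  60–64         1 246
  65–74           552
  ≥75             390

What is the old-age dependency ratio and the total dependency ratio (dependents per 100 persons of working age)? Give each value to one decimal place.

0–14: 4 076 + 3 907 + 3 802 = 11 785
15–64: 1 100 + 932 + 982 + 1 110 + 1 241 + 999 + 1 260 + 964 + 1 480 + 1 246 = 11 314
65+: 552 + 390 = 942
Old-age dependency ratio = 942 / 11 314 × 100 = 8.3
Total dependency ratio = (11 785 + 942) / 11 314 × 100 = 12 727 / 11 314 × 100 = 112.5

Old-age dependency ratio: 8.3
Total dependency ratio: 112.5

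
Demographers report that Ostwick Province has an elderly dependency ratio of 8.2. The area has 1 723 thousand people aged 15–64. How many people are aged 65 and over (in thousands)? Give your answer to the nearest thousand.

Aged 65 and over: 141

Old-age dependency ratio = elderly / working-age × 100
8.2 = E / 1 723 × 100
⇒ 141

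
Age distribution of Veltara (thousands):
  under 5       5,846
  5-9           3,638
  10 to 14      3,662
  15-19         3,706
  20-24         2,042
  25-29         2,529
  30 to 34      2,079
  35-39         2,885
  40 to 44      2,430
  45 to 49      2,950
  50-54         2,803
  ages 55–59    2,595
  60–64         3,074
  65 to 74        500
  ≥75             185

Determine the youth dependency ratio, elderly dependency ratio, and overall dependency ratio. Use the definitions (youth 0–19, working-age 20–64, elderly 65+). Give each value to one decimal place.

Youth dependency ratio: 72.1
Old-age dependency ratio: 2.9
Total dependency ratio: 75.0

0–19: 5,846 + 3,638 + 3,662 + 3,706 = 16,852
20–64: 2,042 + 2,529 + 2,079 + 2,885 + 2,430 + 2,950 + 2,803 + 2,595 + 3,074 = 23,387
65+: 500 + 185 = 685
Youth dependency ratio = 16,852 / 23,387 × 100 = 72.1
Old-age dependency ratio = 685 / 23,387 × 100 = 2.9
Total dependency ratio = (16,852 + 685) / 23,387 × 100 = 17,537 / 23,387 × 100 = 75.0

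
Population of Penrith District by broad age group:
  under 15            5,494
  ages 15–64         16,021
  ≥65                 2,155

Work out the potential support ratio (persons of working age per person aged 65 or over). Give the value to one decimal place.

Potential support ratio = 16,021 / 2,155 = 7.4

Potential support ratio: 7.4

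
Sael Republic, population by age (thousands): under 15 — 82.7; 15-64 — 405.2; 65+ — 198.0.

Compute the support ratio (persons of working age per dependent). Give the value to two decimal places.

Support ratio: 1.44

Support ratio = 405.2 / (82.7 + 198.0) = 405.2 / 280.7 = 1.44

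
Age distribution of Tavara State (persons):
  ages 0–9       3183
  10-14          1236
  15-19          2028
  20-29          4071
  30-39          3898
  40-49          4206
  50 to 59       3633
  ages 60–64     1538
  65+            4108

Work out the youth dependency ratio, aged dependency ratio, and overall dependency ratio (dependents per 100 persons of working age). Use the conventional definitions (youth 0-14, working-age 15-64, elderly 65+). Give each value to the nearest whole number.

0–14: 3183 + 1236 = 4419
15–64: 2028 + 4071 + 3898 + 4206 + 3633 + 1538 = 19374
65+: 4108
Youth dependency ratio = 4419 / 19374 × 100 = 23
Old-age dependency ratio = 4108 / 19374 × 100 = 21
Total dependency ratio = (4419 + 4108) / 19374 × 100 = 8527 / 19374 × 100 = 44

Youth dependency ratio: 23
Old-age dependency ratio: 21
Total dependency ratio: 44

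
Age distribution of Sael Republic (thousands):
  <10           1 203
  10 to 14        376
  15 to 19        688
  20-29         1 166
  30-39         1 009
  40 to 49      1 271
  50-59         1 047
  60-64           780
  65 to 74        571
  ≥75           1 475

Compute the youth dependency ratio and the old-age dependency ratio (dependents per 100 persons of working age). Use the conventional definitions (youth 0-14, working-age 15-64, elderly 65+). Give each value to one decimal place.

Youth dependency ratio: 26.5
Old-age dependency ratio: 34.3

0–14: 1 203 + 376 = 1 579
15–64: 688 + 1 166 + 1 009 + 1 271 + 1 047 + 780 = 5 961
65+: 571 + 1 475 = 2 046
Youth dependency ratio = 1 579 / 5 961 × 100 = 26.5
Old-age dependency ratio = 2 046 / 5 961 × 100 = 34.3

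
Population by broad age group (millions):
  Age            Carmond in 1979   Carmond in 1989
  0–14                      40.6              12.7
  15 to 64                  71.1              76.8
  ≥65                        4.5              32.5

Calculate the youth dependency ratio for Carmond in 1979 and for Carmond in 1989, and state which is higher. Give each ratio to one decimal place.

Carmond in 1979: 40.6 / 71.1 × 100 = 57.1
Carmond in 1989: 12.7 / 76.8 × 100 = 16.5

Carmond in 1979: 57.1
Carmond in 1989: 16.5
Higher: Carmond in 1979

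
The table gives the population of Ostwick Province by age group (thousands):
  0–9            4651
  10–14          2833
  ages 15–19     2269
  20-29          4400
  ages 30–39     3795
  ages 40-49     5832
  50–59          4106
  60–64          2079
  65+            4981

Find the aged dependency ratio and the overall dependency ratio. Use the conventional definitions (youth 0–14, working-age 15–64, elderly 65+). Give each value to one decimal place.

Old-age dependency ratio: 22.2
Total dependency ratio: 55.4

0–14: 4651 + 2833 = 7484
15–64: 2269 + 4400 + 3795 + 5832 + 4106 + 2079 = 22481
65+: 4981
Old-age dependency ratio = 4981 / 22481 × 100 = 22.2
Total dependency ratio = (7484 + 4981) / 22481 × 100 = 12465 / 22481 × 100 = 55.4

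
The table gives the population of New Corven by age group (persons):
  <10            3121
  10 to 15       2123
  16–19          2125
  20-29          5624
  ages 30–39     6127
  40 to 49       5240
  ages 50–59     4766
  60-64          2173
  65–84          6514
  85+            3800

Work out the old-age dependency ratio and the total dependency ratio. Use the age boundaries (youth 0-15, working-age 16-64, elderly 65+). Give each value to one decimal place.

0–15: 3121 + 2123 = 5244
16–64: 2125 + 5624 + 6127 + 5240 + 4766 + 2173 = 26055
65+: 6514 + 3800 = 10314
Old-age dependency ratio = 10314 / 26055 × 100 = 39.6
Total dependency ratio = (5244 + 10314) / 26055 × 100 = 15558 / 26055 × 100 = 59.7

Old-age dependency ratio: 39.6
Total dependency ratio: 59.7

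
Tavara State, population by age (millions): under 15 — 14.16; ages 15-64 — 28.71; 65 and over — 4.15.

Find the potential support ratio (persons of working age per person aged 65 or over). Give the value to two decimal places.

Potential support ratio = 28.71 / 4.15 = 6.92

Potential support ratio: 6.92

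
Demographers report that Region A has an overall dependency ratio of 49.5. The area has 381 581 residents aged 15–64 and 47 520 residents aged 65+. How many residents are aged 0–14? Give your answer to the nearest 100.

Aged 0–14: 141 400

Total dependency ratio = (youth + elderly) / working-age × 100
49.5 = (Y + 47 520) / 381 581 × 100
⇒ 141 400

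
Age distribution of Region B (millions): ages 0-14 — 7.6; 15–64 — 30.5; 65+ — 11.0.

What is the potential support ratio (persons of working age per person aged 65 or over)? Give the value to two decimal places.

Potential support ratio = 30.5 / 11.0 = 2.77

Potential support ratio: 2.77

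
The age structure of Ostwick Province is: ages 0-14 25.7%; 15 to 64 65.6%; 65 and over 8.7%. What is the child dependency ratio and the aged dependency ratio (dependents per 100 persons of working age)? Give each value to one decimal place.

Youth dependency ratio = 25.7 / 65.6 × 100 = 39.2
Old-age dependency ratio = 8.7 / 65.6 × 100 = 13.3

Youth dependency ratio: 39.2
Old-age dependency ratio: 13.3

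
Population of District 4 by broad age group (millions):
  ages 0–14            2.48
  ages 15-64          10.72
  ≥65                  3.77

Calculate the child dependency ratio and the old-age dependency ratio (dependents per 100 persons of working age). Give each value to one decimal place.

Youth dependency ratio = 2.48 / 10.72 × 100 = 23.1
Old-age dependency ratio = 3.77 / 10.72 × 100 = 35.2

Youth dependency ratio: 23.1
Old-age dependency ratio: 35.2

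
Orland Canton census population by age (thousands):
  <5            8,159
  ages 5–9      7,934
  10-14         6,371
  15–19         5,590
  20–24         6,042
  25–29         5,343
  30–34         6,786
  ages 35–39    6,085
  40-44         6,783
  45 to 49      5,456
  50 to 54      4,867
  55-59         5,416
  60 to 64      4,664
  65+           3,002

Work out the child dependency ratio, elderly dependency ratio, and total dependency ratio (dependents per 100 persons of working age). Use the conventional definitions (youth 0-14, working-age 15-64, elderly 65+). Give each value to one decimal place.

Youth dependency ratio: 39.4
Old-age dependency ratio: 5.3
Total dependency ratio: 44.7

0–14: 8,159 + 7,934 + 6,371 = 22,464
15–64: 5,590 + 6,042 + 5,343 + 6,786 + 6,085 + 6,783 + 5,456 + 4,867 + 5,416 + 4,664 = 57,032
65+: 3,002
Youth dependency ratio = 22,464 / 57,032 × 100 = 39.4
Old-age dependency ratio = 3,002 / 57,032 × 100 = 5.3
Total dependency ratio = (22,464 + 3,002) / 57,032 × 100 = 25,466 / 57,032 × 100 = 44.7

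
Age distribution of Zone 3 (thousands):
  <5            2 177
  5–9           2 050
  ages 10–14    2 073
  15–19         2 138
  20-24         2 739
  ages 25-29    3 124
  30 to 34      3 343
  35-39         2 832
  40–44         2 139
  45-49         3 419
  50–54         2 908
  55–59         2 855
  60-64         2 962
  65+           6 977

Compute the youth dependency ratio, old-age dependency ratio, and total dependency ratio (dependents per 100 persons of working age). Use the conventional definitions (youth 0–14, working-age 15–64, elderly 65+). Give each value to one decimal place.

Youth dependency ratio: 22.1
Old-age dependency ratio: 24.5
Total dependency ratio: 46.7

0–14: 2 177 + 2 050 + 2 073 = 6 300
15–64: 2 138 + 2 739 + 3 124 + 3 343 + 2 832 + 2 139 + 3 419 + 2 908 + 2 855 + 2 962 = 28 459
65+: 6 977
Youth dependency ratio = 6 300 / 28 459 × 100 = 22.1
Old-age dependency ratio = 6 977 / 28 459 × 100 = 24.5
Total dependency ratio = (6 300 + 6 977) / 28 459 × 100 = 13 277 / 28 459 × 100 = 46.7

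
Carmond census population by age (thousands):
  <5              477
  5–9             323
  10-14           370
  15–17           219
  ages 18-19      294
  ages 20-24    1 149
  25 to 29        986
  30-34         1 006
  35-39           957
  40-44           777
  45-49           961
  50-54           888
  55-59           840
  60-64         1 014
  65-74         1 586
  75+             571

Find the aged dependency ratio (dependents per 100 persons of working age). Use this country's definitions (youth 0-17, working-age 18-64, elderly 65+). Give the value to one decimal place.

Old-age dependency ratio: 24.3

0–17: 477 + 323 + 370 + 219 = 1 389
18–64: 294 + 1 149 + 986 + 1 006 + 957 + 777 + 961 + 888 + 840 + 1 014 = 8 872
65+: 1 586 + 571 = 2 157
Old-age dependency ratio = 2 157 / 8 872 × 100 = 24.3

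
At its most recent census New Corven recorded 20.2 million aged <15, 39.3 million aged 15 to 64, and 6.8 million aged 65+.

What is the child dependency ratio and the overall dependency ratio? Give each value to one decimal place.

Youth dependency ratio = 20.2 / 39.3 × 100 = 51.4
Total dependency ratio = (20.2 + 6.8) / 39.3 × 100 = 27.0 / 39.3 × 100 = 68.7

Youth dependency ratio: 51.4
Total dependency ratio: 68.7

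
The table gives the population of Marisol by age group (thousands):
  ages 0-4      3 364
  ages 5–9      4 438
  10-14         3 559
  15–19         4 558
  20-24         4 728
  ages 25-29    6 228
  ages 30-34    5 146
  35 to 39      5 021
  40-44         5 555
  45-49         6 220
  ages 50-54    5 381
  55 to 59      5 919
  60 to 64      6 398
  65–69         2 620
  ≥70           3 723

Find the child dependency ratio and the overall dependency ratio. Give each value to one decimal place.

Youth dependency ratio: 20.6
Total dependency ratio: 32.1

0–14: 3 364 + 4 438 + 3 559 = 11 361
15–64: 4 558 + 4 728 + 6 228 + 5 146 + 5 021 + 5 555 + 6 220 + 5 381 + 5 919 + 6 398 = 55 154
65+: 2 620 + 3 723 = 6 343
Youth dependency ratio = 11 361 / 55 154 × 100 = 20.6
Total dependency ratio = (11 361 + 6 343) / 55 154 × 100 = 17 704 / 55 154 × 100 = 32.1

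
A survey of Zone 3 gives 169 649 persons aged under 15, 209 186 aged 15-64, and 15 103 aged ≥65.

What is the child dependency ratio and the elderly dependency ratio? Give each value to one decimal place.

Youth dependency ratio: 81.1
Old-age dependency ratio: 7.2

Youth dependency ratio = 169 649 / 209 186 × 100 = 81.1
Old-age dependency ratio = 15 103 / 209 186 × 100 = 7.2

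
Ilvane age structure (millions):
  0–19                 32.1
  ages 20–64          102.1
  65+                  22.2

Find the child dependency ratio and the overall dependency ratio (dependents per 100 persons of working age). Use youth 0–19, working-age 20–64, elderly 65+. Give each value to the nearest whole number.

Youth dependency ratio = 32.1 / 102.1 × 100 = 31
Total dependency ratio = (32.1 + 22.2) / 102.1 × 100 = 54.3 / 102.1 × 100 = 53

Youth dependency ratio: 31
Total dependency ratio: 53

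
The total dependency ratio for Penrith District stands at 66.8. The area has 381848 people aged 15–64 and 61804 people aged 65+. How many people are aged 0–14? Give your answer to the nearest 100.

Total dependency ratio = (youth + elderly) / working-age × 100
66.8 = (Y + 61804) / 381848 × 100
⇒ 193300

Aged 0–14: 193300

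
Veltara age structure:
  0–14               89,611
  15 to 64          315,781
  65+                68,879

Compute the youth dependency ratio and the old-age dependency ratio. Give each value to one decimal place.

Youth dependency ratio: 28.4
Old-age dependency ratio: 21.8

Youth dependency ratio = 89,611 / 315,781 × 100 = 28.4
Old-age dependency ratio = 68,879 / 315,781 × 100 = 21.8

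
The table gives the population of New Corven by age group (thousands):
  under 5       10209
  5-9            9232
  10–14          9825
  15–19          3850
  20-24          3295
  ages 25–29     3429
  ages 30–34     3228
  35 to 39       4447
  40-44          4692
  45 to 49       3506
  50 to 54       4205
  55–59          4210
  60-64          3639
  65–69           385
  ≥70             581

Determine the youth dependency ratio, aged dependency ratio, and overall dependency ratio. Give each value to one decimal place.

0–14: 10209 + 9232 + 9825 = 29266
15–64: 3850 + 3295 + 3429 + 3228 + 4447 + 4692 + 3506 + 4205 + 4210 + 3639 = 38501
65+: 385 + 581 = 966
Youth dependency ratio = 29266 / 38501 × 100 = 76.0
Old-age dependency ratio = 966 / 38501 × 100 = 2.5
Total dependency ratio = (29266 + 966) / 38501 × 100 = 30232 / 38501 × 100 = 78.5

Youth dependency ratio: 76.0
Old-age dependency ratio: 2.5
Total dependency ratio: 78.5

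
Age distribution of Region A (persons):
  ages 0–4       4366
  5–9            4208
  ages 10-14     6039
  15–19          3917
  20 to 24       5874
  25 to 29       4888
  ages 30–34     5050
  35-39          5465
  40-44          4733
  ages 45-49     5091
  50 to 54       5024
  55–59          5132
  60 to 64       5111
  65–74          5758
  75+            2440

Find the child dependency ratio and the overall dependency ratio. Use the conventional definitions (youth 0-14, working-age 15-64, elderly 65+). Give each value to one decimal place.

0–14: 4366 + 4208 + 6039 = 14613
15–64: 3917 + 5874 + 4888 + 5050 + 5465 + 4733 + 5091 + 5024 + 5132 + 5111 = 50285
65+: 5758 + 2440 = 8198
Youth dependency ratio = 14613 / 50285 × 100 = 29.1
Total dependency ratio = (14613 + 8198) / 50285 × 100 = 22811 / 50285 × 100 = 45.4

Youth dependency ratio: 29.1
Total dependency ratio: 45.4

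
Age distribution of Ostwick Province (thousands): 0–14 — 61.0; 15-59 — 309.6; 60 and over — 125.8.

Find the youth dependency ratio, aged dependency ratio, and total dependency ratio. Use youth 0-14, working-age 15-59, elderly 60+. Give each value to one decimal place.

Youth dependency ratio = 61.0 / 309.6 × 100 = 19.7
Old-age dependency ratio = 125.8 / 309.6 × 100 = 40.6
Total dependency ratio = (61.0 + 125.8) / 309.6 × 100 = 186.8 / 309.6 × 100 = 60.3

Youth dependency ratio: 19.7
Old-age dependency ratio: 40.6
Total dependency ratio: 60.3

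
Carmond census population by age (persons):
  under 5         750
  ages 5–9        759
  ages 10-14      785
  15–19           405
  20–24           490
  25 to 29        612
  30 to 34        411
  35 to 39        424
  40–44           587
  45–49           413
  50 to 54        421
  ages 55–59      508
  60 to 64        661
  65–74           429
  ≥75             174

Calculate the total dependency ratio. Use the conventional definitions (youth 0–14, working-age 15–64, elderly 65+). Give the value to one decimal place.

0–14: 750 + 759 + 785 = 2 294
15–64: 405 + 490 + 612 + 411 + 424 + 587 + 413 + 421 + 508 + 661 = 4 932
65+: 429 + 174 = 603
Total dependency ratio = (2 294 + 603) / 4 932 × 100 = 2 897 / 4 932 × 100 = 58.7

Total dependency ratio: 58.7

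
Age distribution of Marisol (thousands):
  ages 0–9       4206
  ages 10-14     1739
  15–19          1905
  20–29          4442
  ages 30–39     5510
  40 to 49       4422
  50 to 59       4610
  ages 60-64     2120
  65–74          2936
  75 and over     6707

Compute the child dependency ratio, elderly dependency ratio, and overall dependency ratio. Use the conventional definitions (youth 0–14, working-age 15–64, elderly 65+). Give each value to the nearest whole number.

Youth dependency ratio: 26
Old-age dependency ratio: 42
Total dependency ratio: 68

0–14: 4206 + 1739 = 5945
15–64: 1905 + 4442 + 5510 + 4422 + 4610 + 2120 = 23009
65+: 2936 + 6707 = 9643
Youth dependency ratio = 5945 / 23009 × 100 = 26
Old-age dependency ratio = 9643 / 23009 × 100 = 42
Total dependency ratio = (5945 + 9643) / 23009 × 100 = 15588 / 23009 × 100 = 68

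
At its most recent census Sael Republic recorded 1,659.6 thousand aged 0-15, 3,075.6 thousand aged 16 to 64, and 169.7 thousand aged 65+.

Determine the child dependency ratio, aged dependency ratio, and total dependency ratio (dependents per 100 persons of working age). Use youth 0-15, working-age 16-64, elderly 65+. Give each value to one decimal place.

Youth dependency ratio = 1,659.6 / 3,075.6 × 100 = 54.0
Old-age dependency ratio = 169.7 / 3,075.6 × 100 = 5.5
Total dependency ratio = (1,659.6 + 169.7) / 3,075.6 × 100 = 1,829.3 / 3,075.6 × 100 = 59.5

Youth dependency ratio: 54.0
Old-age dependency ratio: 5.5
Total dependency ratio: 59.5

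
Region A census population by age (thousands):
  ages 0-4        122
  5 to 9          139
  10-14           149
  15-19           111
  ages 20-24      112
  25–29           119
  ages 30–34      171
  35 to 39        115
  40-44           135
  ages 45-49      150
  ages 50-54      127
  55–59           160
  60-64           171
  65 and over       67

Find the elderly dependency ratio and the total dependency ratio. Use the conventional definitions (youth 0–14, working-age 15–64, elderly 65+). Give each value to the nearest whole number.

0–14: 122 + 139 + 149 = 410
15–64: 111 + 112 + 119 + 171 + 115 + 135 + 150 + 127 + 160 + 171 = 1,371
65+: 67
Old-age dependency ratio = 67 / 1,371 × 100 = 5
Total dependency ratio = (410 + 67) / 1,371 × 100 = 477 / 1,371 × 100 = 35

Old-age dependency ratio: 5
Total dependency ratio: 35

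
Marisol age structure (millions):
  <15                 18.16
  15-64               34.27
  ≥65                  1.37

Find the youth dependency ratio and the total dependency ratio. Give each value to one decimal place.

Youth dependency ratio: 53.0
Total dependency ratio: 57.0

Youth dependency ratio = 18.16 / 34.27 × 100 = 53.0
Total dependency ratio = (18.16 + 1.37) / 34.27 × 100 = 19.53 / 34.27 × 100 = 57.0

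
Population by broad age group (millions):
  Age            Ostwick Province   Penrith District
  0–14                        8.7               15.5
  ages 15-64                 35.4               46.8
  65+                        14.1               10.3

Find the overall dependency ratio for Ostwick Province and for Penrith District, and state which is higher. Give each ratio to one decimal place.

Ostwick Province: 64.4
Penrith District: 55.1
Higher: Ostwick Province

Ostwick Province: (8.7 + 14.1) / 35.4 × 100 = 22.8 / 35.4 × 100 = 64.4
Penrith District: (15.5 + 10.3) / 46.8 × 100 = 25.8 / 46.8 × 100 = 55.1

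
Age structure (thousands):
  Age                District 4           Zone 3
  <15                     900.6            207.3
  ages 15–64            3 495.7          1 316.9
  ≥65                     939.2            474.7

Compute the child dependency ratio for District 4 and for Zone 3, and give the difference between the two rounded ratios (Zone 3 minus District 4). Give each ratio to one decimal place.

District 4: 900.6 / 3 495.7 × 100 = 25.8
Zone 3: 207.3 / 1 316.9 × 100 = 15.7

District 4: 25.8
Zone 3: 15.7
Difference: -10.1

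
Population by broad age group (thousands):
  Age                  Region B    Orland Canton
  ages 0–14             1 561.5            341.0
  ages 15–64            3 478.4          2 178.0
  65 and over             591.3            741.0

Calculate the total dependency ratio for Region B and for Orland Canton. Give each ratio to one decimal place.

Region B: 61.9
Orland Canton: 49.7

Region B: (1 561.5 + 591.3) / 3 478.4 × 100 = 2 152.8 / 3 478.4 × 100 = 61.9
Orland Canton: (341.0 + 741.0) / 2 178.0 × 100 = 1 082.0 / 2 178.0 × 100 = 49.7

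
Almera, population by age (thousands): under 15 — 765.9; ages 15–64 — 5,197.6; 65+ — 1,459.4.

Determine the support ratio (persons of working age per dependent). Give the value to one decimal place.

Support ratio = 5,197.6 / (765.9 + 1,459.4) = 5,197.6 / 2,225.3 = 2.3

Support ratio: 2.3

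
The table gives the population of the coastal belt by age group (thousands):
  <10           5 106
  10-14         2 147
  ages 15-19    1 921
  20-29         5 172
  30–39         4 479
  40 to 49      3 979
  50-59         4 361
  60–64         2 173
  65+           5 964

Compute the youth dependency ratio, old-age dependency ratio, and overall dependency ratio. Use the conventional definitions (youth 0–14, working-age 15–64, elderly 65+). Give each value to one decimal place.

Youth dependency ratio: 32.8
Old-age dependency ratio: 27.0
Total dependency ratio: 59.8

0–14: 5 106 + 2 147 = 7 253
15–64: 1 921 + 5 172 + 4 479 + 3 979 + 4 361 + 2 173 = 22 085
65+: 5 964
Youth dependency ratio = 7 253 / 22 085 × 100 = 32.8
Old-age dependency ratio = 5 964 / 22 085 × 100 = 27.0
Total dependency ratio = (7 253 + 5 964) / 22 085 × 100 = 13 217 / 22 085 × 100 = 59.8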